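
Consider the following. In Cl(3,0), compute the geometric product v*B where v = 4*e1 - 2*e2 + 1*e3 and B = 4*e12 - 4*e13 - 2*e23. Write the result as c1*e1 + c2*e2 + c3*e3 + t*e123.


vB has grade-1 (vector) and grade-3 (trivector) parts: vB = (v _| B) + (v ^ B).
Vector part <vB>_1:
  e1: -v2*b12 - v3*b13 = -(-2)*(4) - (1)*(-4) = 12
  e2: v1*b12 - v3*b23 = (4)*(4) - (1)*(-2) = 18
  e3: v1*b13 + v2*b23 = (4)*(-4) + (-2)*(-2) = -12
Trivector part <vB>_3:
  e123: v1*b23 - v2*b13 + v3*b12 = (4)*(-2) - (-2)*(-4) + (1)*(4) = -12
vB = 12*e1 + 18*e2 - 12*e3 - 12*e123


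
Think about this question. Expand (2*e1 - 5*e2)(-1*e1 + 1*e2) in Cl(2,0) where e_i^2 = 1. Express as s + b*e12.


Expand: (2*e1 - 5*e2)(-1*e1 + 1*e2)
= 2*(-1)*e1e1 + 2*1*e1e2 + (-5)*(-1)*e2e1 + (-5)*1*e2e2
Using e1^2 = e2^2 = 1, e2e1 = -e1e2:
Scalar part s = 2*(-1) + (-5)*1 = -2 + (-5) = -7
Bivector part b = 2*1 - (-5)*(-1) = 2 - 5 = -3
uv = -7 - 3*e12


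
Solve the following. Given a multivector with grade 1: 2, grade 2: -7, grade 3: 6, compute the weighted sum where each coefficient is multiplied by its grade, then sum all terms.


Grade-weighted sum = sum of grade_k * coefficient_k
1*2 = 2
2*(-7) = -14
3*6 = 18
Total = 2 + (-14) + 18 = 6


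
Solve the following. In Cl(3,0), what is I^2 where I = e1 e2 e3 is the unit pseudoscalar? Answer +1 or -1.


The pseudoscalar I = e1...e_n (product of all n generators) of Cl(p,q) satisfies I^2 = (-1)^(q + n(n-1)/2).
p = 3, q = 0, n = p + q = 3
n(n-1)/2 = 3 * 2 / 2 = 3
Exponent = q + n(n-1)/2 = 0 + 3 = 3
I^2 = (-1)^3 = -1


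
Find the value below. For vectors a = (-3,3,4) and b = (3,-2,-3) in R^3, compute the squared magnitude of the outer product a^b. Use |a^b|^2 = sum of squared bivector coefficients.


a wedge b = (a1*b2 - a2*b1)*e12 + (a1*b3 - a3*b1)*e13 + (a2*b3 - a3*b2)*e23
e12 coeff: (-3)*(-2) - 3*3 = 6 - 9 = -3
e13 coeff: (-3)*(-3) - 4*3 = 9 - 12 = -3
e23 coeff: 3*(-3) - 4*(-2) = -9 - (-8) = -1
|a wedge b|^2 = (-3)^2 + (-3)^2 + (-1)^2
= 9 + 9 + 1
= 19


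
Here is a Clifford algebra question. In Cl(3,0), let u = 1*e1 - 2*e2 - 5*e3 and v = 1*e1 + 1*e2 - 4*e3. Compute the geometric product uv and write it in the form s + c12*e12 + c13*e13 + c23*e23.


In Cl(3,0): e_i^2 = 1, e_ie_j = -e_je_i for i != j.
Scalar part = u . v = 1*1 + (-2)*1 + (-5)*(-4)
= 1 + (-2) + 20 = 19
e12 coeff = 1*1 - (-2)*1 = 1 - (-2) = 3
e13 coeff = 1*(-4) - (-5)*1 = -4 - (-5) = 1
e23 coeff = (-2)*(-4) - (-5)*1 = 8 - (-5) = 13
uv = 19 + 3*e12 + 1*e13 + 13*e23


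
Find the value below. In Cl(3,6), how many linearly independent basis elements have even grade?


Even subalgebra dimension = 2^(n-1)
n = 3 + 6 = 9
2^(9 - 1) = 2^8 = 256
Verification: sum of C(9,k) for even k = 1 + 36 + 126 + 84 + 9 = 256
Result = 256


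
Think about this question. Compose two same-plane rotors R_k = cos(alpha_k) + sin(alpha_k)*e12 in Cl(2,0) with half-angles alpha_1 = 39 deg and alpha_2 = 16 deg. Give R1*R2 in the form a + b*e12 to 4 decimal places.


Same-plane rotors commute and their half-angles add:
R1*R2 = cos(a1 + a2) + sin(a1 + a2)*e12.
a1 + a2 = 39 + 16 = 55 deg
cos(55 deg) = 0.5736
sin(55 deg) = 0.8192
R1*R2 = 0.5736 + 0.8192*e12


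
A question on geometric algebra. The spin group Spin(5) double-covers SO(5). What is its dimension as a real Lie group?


Spin(n) double-covers SO(n); both have Lie algebra so(n) of dimension n(n-1)/2.
n = 5
n(n-1) = 5 * 4 = 20
dim Spin(5) = 20/2 = 10


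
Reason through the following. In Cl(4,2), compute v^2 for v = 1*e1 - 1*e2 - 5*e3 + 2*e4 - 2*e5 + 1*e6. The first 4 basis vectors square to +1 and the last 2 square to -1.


v^2 = sum of c_i^2 * e_i^2
Positive signature terms (e_i^2 = +1): 1^2 + (-1)^2 + (-5)^2 + 2^2 = 31
Negative signature terms (e_j^2 = -1): (-2)^2 + 1^2 = 5
v^2 = 31 - 5 = 26


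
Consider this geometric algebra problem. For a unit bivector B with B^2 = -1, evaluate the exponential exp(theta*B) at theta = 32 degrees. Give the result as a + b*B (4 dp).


For a unit bivector B with B^2 = -1, the exponential series gives
e^(theta*B) = cos(theta) + sin(theta)*B (the GA analogue of Euler's formula).
theta = 32 degrees = 0.558505 rad
cos(32 deg) = 0.8480
sin(32 deg) = 0.5299
exp(theta*B) = 0.8480 + 0.5299*B


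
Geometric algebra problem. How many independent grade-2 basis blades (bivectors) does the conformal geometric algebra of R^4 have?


The conformal model of R^4 uses Cl(5,1) with m = 4 + 2 = 6 generators.
Number of grade-2 blades = C(m, 2) = C(6, 2)
= 6*5/2 = 15


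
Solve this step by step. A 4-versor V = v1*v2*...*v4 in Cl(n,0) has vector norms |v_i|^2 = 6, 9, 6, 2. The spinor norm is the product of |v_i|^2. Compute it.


Spinor norm N(V) = |v1|^2 * |v2|^2 * ... * |v4|^2
= 6 * 9 * 6 * 2
Running product: 6, 54, 324, 648
N(V) = 648


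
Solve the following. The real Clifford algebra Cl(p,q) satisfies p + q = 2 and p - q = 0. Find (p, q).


We need p + q = 2 and p - q = 0.
Adding: 2p = 2 + 0 = 2, so p = 1.
Then q = 2 - 1 = 1.
(p, q) = (1, 1)


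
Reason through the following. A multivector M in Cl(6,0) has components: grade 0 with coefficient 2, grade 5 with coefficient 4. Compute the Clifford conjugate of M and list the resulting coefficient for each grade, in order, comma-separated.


Clifford conjugate sign for grade k: (-1)^(k(k+1)/2)
Grade 0: (-1)^(0*1/2) = (-1)^0 = 1, coeff 2 -> 2
Grade 5: (-1)^(5*6/2) = (-1)^15 = -1, coeff 4 -> -4
Conjugated coefficients: 2, -4


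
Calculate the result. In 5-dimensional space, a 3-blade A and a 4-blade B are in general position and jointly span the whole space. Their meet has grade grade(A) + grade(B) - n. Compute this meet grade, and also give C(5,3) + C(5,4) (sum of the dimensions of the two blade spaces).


Meet grade = grade(A) + grade(B) - n
= 3 + 4 - 5 = 2
C(5,3) = 10
C(5,4) = 5
dim_A + dim_B = 10 + 5 = 15


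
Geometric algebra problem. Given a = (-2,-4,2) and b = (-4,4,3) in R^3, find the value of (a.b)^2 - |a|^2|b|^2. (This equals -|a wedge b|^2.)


a . b = (-2)*(-4) + (-4)*4 + 2*3
= 8 + (-16) + 6 = -2
|a|^2 = (-2)^2 + (-4)^2 + 2^2 = 24
|b|^2 = (-4)^2 + 4^2 + 3^2 = 41
(a.b)^2 = (-2)^2 = 4
|a|^2 * |b|^2 = 24 * 41 = 984
Result = 4 - 984 = -980


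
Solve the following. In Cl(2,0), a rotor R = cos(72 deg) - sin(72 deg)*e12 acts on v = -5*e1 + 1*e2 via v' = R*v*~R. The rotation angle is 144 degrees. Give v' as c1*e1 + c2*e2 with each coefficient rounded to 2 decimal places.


Rotor R = cos(72deg) - sin(72deg)*e12
Rotation angle theta = 2 * 72 = 144 degrees
v' = R*v*~R rotates v by theta.
cos(144deg) = -0.8090, sin(144deg) = 0.5878
v'_1 = -5*cos(144deg) - 1*sin(144deg)
= -5*(-0.8090) - 1*0.5878
= 3.46
v'_2 = -5*sin(144deg) + 1*cos(144deg)
= -5*0.5878 + 1*(-0.8090)
= -3.75
v' = 3.46*e1 - 3.75*e2


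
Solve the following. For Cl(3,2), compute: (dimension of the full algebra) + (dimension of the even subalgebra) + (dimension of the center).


n = 3 + 2 = 5
Total dim = 2^5 = 32
Even subalgebra dim = 2^4 = 16
n is odd, so center dim = 2
Sum = 32 + 16 + 2 = 50


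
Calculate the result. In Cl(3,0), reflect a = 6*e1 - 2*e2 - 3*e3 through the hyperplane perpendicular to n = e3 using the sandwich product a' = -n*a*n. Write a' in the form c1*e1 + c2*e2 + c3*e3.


Reflection formula: a' = -n*a*n, with n = e3 (unit vector, n^2 = 1).
For reflection through hyperplane perp to e3:
The component along e3 flips sign, others stay.
a = (6, -2, -3)
a' = (6, -2, 3)
a' = 6*e1 - 2*e2 + 3*e3


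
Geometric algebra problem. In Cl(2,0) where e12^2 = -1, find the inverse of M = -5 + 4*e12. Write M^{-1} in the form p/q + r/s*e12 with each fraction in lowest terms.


M = -5 + 4*e12, where e12^2 = -1.
Since M commutes with its reverse ~M = a - b*e12, M * ~M = a^2 - b^2*e12^2 = a^2 + b^2.
So M^{-1} = ~M / (a^2 + b^2) = (a - b*e12)/(a^2 + b^2).
a^2 + b^2 = 25 + 16 = 41
Scalar part = -5/41 = -5/41
Bivector coeff = -4/41 = -4/41
M^{-1} = -5/41 - 4/41*e12


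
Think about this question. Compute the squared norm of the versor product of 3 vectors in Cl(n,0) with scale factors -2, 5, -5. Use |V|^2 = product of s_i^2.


Each vector v_i has |v_i|^2 = s_i^2
Squared scales: (-2)^2 = 4, 5^2 = 25, (-5)^2 = 25
|V|^2 = 4 * 25 * 25
= 2500


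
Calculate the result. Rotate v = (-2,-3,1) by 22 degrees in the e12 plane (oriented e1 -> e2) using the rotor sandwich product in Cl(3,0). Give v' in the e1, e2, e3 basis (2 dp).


Rotor R = cos(11deg) - sin(11deg)*e12
Rotation angle theta = 2 * 11 = 22 degrees in the e12 plane (e1 -> e2).
The component perpendicular to the plane (e3) is invariant: v'_3 = v3 = 1.00
cos(22deg) = 0.9272, sin(22deg) = 0.3746
v'_1 = v1*cos(theta) - v2*sin(theta) = -2*0.9272 - (-3)*0.3746 = -0.73
v'_2 = v1*sin(theta) + v2*cos(theta) = -2*0.3746 + (-3)*0.9272 = -3.53
v' = -0.73*e1 - 3.53*e2 + 1.00*e3


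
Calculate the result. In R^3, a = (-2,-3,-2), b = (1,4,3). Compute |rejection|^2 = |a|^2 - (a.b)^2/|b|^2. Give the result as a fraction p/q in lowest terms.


|a|^2 = (-2)^2 + (-3)^2 + (-2)^2 = 17
|b|^2 = 1^2 + 4^2 + 3^2 = 26
a . b = (-2)*1 + (-3)*4 + (-2)*3 = -20
(a.b)^2 = (-20)^2 = 400
|rej|^2 = 17 - 400/26
= (442 - 400)/26
= 42/26
In lowest terms: 21/13


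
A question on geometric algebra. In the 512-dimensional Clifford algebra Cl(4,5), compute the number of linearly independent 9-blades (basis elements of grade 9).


Number of grade-k basis blades in Cl(p,q) with n = p + q is C(n, k).
n = 4 + 5 = 9
C(9, 9) = 9! / (9! * 0!)
= 362880 / (362880 * 1)
= 1


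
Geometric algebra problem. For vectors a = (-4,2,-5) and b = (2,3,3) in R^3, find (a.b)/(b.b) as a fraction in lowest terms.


Projection coefficient = (a . b) / (b . b)
a . b = (-4)*2 + 2*3 + (-5)*3
= -8 + 6 + (-15) = -17
b . b = 2^2 + 3^2 + 3^2
= 4 + 9 + 9 = 22
Coefficient = -17/22
In lowest terms: -17/22


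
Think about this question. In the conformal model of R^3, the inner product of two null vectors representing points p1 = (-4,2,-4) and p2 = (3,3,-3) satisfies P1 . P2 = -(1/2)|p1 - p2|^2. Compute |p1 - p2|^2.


p1 - p2 = (-7, -1, -1)
|p1 - p2|^2 = (-7)^2 + (-1)^2 + (-1)^2
= 49 + 1 + 1
= 51


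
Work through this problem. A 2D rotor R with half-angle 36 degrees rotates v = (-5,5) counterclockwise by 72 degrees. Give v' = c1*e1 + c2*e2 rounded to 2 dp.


Rotor R = cos(36deg) - sin(36deg)*e12
Rotation angle theta = 2 * 36 = 72 degrees
v' = R*v*~R rotates v by theta.
cos(72deg) = 0.3090, sin(72deg) = 0.9511
v'_1 = -5*cos(72deg) - 5*sin(72deg)
= -5*0.3090 - 5*0.9511
= -6.30
v'_2 = -5*sin(72deg) + 5*cos(72deg)
= -5*0.9511 + 5*0.3090
= -3.21
v' = -6.30*e1 - 3.21*e2


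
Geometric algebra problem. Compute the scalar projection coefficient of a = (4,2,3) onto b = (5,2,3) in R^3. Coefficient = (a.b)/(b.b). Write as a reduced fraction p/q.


Projection coefficient = (a . b) / (b . b)
a . b = 4*5 + 2*2 + 3*3
= 20 + 4 + 9 = 33
b . b = 5^2 + 2^2 + 3^2
= 25 + 4 + 9 = 38
Coefficient = 33/38
In lowest terms: 33/38


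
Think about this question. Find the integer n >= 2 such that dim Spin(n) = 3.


dim Spin(n) = dim so(n) = n(n-1)/2.
Solve n(n-1)/2 = 3, i.e. n^2 - n - 6 = 0.
Discriminant = 1 + 8*3 = 25
n = (1 + sqrt(25))/2 = (1 + 5)/2 = 3


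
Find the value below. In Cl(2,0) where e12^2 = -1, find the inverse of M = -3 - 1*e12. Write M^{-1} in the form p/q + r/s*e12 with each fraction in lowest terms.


M = -3 - 1*e12, where e12^2 = -1.
Since M commutes with its reverse ~M = a - b*e12, M * ~M = a^2 - b^2*e12^2 = a^2 + b^2.
So M^{-1} = ~M / (a^2 + b^2) = (a - b*e12)/(a^2 + b^2).
a^2 + b^2 = 9 + 1 = 10
Scalar part = -3/10 = -3/10
Bivector coeff = 1/10 = 1/10
M^{-1} = -3/10 + 1/10*e12


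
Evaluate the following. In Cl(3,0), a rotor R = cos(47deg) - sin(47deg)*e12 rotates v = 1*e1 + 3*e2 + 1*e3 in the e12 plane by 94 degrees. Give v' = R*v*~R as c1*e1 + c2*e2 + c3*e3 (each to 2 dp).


Rotor R = cos(47deg) - sin(47deg)*e12
Rotation angle theta = 2 * 47 = 94 degrees in the e12 plane (e1 -> e2).
The component perpendicular to the plane (e3) is invariant: v'_3 = v3 = 1.00
cos(94deg) = -0.0698, sin(94deg) = 0.9976
v'_1 = v1*cos(theta) - v2*sin(theta) = 1*(-0.0698) - 3*0.9976 = -3.06
v'_2 = v1*sin(theta) + v2*cos(theta) = 1*0.9976 + 3*(-0.0698) = 0.79
v' = -3.06*e1 + 0.79*e2 + 1.00*e3


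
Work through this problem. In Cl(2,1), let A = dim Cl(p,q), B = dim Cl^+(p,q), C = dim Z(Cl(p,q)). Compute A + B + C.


n = 2 + 1 = 3
Total dim = 2^3 = 8
Even subalgebra dim = 2^2 = 4
n is odd, so center dim = 2
Sum = 8 + 4 + 2 = 14


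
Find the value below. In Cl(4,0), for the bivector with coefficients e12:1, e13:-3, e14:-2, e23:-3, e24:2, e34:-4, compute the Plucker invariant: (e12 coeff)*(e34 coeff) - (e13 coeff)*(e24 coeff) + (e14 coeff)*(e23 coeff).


Plucker relation: af - be + cd
a*f = 1*(-4) = -4
b*e = (-3)*2 = -6
c*d = (-2)*(-3) = 6
af - be + cd = -4 - (-6) + 6
= 8


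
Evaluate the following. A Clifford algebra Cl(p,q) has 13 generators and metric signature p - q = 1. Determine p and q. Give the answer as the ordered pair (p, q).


We need p + q = 13 and p - q = 1.
Adding: 2p = 13 + 1 = 14, so p = 7.
Then q = 13 - 7 = 6.
(p, q) = (7, 6)


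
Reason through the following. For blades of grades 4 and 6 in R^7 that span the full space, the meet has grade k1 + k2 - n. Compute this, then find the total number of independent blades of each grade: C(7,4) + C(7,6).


Meet grade = grade(A) + grade(B) - n
= 4 + 6 - 7 = 3
C(7,4) = 35
C(7,6) = 7
dim_A + dim_B = 35 + 7 = 42


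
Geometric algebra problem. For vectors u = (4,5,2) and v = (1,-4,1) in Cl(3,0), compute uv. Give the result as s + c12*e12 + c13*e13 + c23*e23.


In Cl(3,0): e_i^2 = 1, e_ie_j = -e_je_i for i != j.
Scalar part = u . v = 4*1 + 5*(-4) + 2*1
= 4 + (-20) + 2 = -14
e12 coeff = 4*(-4) - 5*1 = -16 - 5 = -21
e13 coeff = 4*1 - 2*1 = 4 - 2 = 2
e23 coeff = 5*1 - 2*(-4) = 5 - (-8) = 13
uv = -14 - 21*e12 + 2*e13 + 13*e23


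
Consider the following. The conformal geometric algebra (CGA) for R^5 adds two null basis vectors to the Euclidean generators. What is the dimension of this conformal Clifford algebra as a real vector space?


The conformal model of R^5 uses Cl(6,1): the 5 Euclidean generators plus two extra orthogonal generators e+ (e+^2 = +1) and e- (e-^2 = -1), from which the null vectors e0, einf are built.
Number of generators m = 5 + 2 = 7.
dim Cl(p,q) = 2^m = 2^7 = 128


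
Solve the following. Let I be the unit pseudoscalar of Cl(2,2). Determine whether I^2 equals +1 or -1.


The pseudoscalar I = e1...e_n (product of all n generators) of Cl(p,q) satisfies I^2 = (-1)^(q + n(n-1)/2).
p = 2, q = 2, n = p + q = 4
n(n-1)/2 = 4 * 3 / 2 = 6
Exponent = q + n(n-1)/2 = 2 + 6 = 8
I^2 = (-1)^8 = +1


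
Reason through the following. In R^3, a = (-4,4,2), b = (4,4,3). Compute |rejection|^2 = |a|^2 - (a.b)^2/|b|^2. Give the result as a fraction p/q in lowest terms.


|a|^2 = (-4)^2 + 4^2 + 2^2 = 36
|b|^2 = 4^2 + 4^2 + 3^2 = 41
a . b = (-4)*4 + 4*4 + 2*3 = 6
(a.b)^2 = 6^2 = 36
|rej|^2 = 36 - 36/41
= (1476 - 36)/41
= 1440/41
In lowest terms: 1440/41


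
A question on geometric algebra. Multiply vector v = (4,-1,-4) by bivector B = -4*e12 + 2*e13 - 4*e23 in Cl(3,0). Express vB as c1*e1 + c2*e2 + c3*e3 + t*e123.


vB has grade-1 (vector) and grade-3 (trivector) parts: vB = (v _| B) + (v ^ B).
Vector part <vB>_1:
  e1: -v2*b12 - v3*b13 = -(-1)*(-4) - (-4)*(2) = 4
  e2: v1*b12 - v3*b23 = (4)*(-4) - (-4)*(-4) = -32
  e3: v1*b13 + v2*b23 = (4)*(2) + (-1)*(-4) = 12
Trivector part <vB>_3:
  e123: v1*b23 - v2*b13 + v3*b12 = (4)*(-4) - (-1)*(2) + (-4)*(-4) = 2
vB = 4*e1 - 32*e2 + 12*e3 + 2*e123


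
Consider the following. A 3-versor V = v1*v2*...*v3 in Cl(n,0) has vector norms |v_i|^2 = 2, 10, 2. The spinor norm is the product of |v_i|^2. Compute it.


Spinor norm N(V) = |v1|^2 * |v2|^2 * ... * |v3|^2
= 2 * 10 * 2
Running product: 2, 20, 40
N(V) = 40


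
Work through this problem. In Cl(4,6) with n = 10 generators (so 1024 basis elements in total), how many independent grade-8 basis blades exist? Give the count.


Number of grade-k basis blades in Cl(p,q) with n = p + q is C(n, k).
n = 4 + 6 = 10
C(10, 8) = 10! / (8! * 2!)
= 3628800 / (40320 * 2)
= 45


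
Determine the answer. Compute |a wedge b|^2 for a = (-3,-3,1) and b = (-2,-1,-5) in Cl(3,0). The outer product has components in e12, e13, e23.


a wedge b = (a1*b2 - a2*b1)*e12 + (a1*b3 - a3*b1)*e13 + (a2*b3 - a3*b2)*e23
e12 coeff: (-3)*(-1) - (-3)*(-2) = 3 - 6 = -3
e13 coeff: (-3)*(-5) - 1*(-2) = 15 - (-2) = 17
e23 coeff: (-3)*(-5) - 1*(-1) = 15 - (-1) = 16
|a wedge b|^2 = (-3)^2 + 17^2 + 16^2
= 9 + 289 + 256
= 554


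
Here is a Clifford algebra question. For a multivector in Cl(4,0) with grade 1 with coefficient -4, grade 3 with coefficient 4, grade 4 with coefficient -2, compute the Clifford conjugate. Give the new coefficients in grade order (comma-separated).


Clifford conjugate sign for grade k: (-1)^(k(k+1)/2)
Grade 1: (-1)^(1*2/2) = (-1)^1 = -1, coeff -4 -> 4
Grade 3: (-1)^(3*4/2) = (-1)^6 = 1, coeff 4 -> 4
Grade 4: (-1)^(4*5/2) = (-1)^10 = 1, coeff -2 -> -2
Conjugated coefficients: 4, 4, -2


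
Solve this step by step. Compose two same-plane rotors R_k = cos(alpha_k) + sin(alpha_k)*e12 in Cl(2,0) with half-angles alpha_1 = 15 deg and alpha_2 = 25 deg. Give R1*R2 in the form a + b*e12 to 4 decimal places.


Same-plane rotors commute and their half-angles add:
R1*R2 = cos(a1 + a2) + sin(a1 + a2)*e12.
a1 + a2 = 15 + 25 = 40 deg
cos(40 deg) = 0.7660
sin(40 deg) = 0.6428
R1*R2 = 0.7660 + 0.6428*e12


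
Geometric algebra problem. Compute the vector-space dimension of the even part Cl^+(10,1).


Even subalgebra dimension = 2^(n-1)
n = 10 + 1 = 11
2^(11 - 1) = 2^10 = 1024
Verification: sum of C(11,k) for even k = 1 + 55 + 330 + 462 + 165 + 11 = 1024
Result = 1024


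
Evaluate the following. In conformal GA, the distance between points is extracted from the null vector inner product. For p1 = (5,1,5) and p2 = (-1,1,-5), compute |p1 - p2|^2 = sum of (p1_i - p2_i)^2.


p1 - p2 = (6, 0, 10)
|p1 - p2|^2 = 6^2 + 0^2 + 10^2
= 36 + 0 + 100
= 136


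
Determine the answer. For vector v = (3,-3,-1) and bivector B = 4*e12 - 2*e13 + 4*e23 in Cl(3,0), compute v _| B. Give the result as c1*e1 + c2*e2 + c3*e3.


Left contraction v _| B = <vB>_1 (grade-1 part of the geometric product vB).
Using e1_|e12 = e2, e2_|e12 = -e1, e1_|e13 = e3, e3_|e13 = -e1, e2_|e23 = e3, e3_|e23 = -e2:
e1 coeff: -v2*b12 - v3*b13 = -(-3)*(4) - (-1)*(-2) = 10
e2 coeff: v1*b12 - v3*b23 = (3)*(4) - (-1)*(4) = 16
e3 coeff: v1*b13 + v2*b23 = (3)*(-2) + (-3)*(4) = -18
v _| B = 10*e1 + 16*e2 - 18*e3


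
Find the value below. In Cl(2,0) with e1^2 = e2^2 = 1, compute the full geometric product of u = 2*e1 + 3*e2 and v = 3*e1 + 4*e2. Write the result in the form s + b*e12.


Expand: (2*e1 + 3*e2)(3*e1 + 4*e2)
= 2*3*e1e1 + 2*4*e1e2 + 3*3*e2e1 + 3*4*e2e2
Using e1^2 = e2^2 = 1, e2e1 = -e1e2:
Scalar part s = 2*3 + 3*4 = 6 + 12 = 18
Bivector part b = 2*4 - 3*3 = 8 - 9 = -1
uv = 18 - 1*e12


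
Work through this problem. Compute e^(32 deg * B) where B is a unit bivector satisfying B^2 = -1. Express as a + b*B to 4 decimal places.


For a unit bivector B with B^2 = -1, the exponential series gives
e^(theta*B) = cos(theta) + sin(theta)*B (the GA analogue of Euler's formula).
theta = 32 degrees = 0.558505 rad
cos(32 deg) = 0.8480
sin(32 deg) = 0.5299
exp(theta*B) = 0.8480 + 0.5299*B


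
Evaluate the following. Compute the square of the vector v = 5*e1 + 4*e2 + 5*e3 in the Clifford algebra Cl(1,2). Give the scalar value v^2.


v^2 = sum of c_i^2 * e_i^2
Positive signature terms (e_i^2 = +1): 5^2 = 25
Negative signature terms (e_j^2 = -1): 4^2 + 5^2 = 41
v^2 = 25 - 41 = -16


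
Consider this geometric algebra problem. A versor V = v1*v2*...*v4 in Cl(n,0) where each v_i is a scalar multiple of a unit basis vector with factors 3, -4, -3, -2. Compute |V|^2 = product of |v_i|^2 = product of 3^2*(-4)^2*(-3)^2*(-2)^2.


Each vector v_i has |v_i|^2 = s_i^2
Squared scales: 3^2 = 9, (-4)^2 = 16, (-3)^2 = 9, (-2)^2 = 4
|V|^2 = 9 * 16 * 9 * 4
= 5184


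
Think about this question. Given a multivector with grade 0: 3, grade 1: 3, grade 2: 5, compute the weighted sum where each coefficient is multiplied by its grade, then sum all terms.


Grade-weighted sum = sum of grade_k * coefficient_k
0*3 = 0
1*3 = 3
2*5 = 10
Total = 0 + 3 + 10 = 13


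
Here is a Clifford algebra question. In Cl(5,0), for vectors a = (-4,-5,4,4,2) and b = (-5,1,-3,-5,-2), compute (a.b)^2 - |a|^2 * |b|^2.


a . b = (-4)*(-5) + (-5)*1 + 4*(-3) + 4*(-5) + 2*(-2)
= 20 + (-5) + (-12) + (-20) + (-4) = -21
|a|^2 = (-4)^2 + (-5)^2 + 4^2 + 4^2 + 2^2 = 77
|b|^2 = (-5)^2 + 1^2 + (-3)^2 + (-5)^2 + (-2)^2 = 64
(a.b)^2 = (-21)^2 = 441
|a|^2 * |b|^2 = 77 * 64 = 4928
Result = 441 - 4928 = -4487


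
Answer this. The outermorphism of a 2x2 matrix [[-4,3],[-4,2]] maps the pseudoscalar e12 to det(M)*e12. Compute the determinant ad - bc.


The outermorphism of a linear map f sends e1^e2 to f(e1)^f(e2).
f(e1) = -4*e1 - 4*e2
f(e2) = 3*e1 + 2*e2
f(e1) ^ f(e2) = (-4*e1 - 4*e2) ^ (3*e1 + 2*e2)
= (-4)*2*e12 + (-4)*3*e21
= (-8 - (-12))*e12
= 4*e12
Coefficient = 4


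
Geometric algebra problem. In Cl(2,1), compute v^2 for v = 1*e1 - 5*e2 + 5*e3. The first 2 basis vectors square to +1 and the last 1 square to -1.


v^2 = sum of c_i^2 * e_i^2
Positive signature terms (e_i^2 = +1): 1^2 + (-5)^2 = 26
Negative signature terms (e_j^2 = -1): 5^2 = 25
v^2 = 26 - 25 = 1


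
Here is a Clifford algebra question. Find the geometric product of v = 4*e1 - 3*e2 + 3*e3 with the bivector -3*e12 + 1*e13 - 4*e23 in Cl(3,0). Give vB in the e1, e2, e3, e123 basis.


vB has grade-1 (vector) and grade-3 (trivector) parts: vB = (v _| B) + (v ^ B).
Vector part <vB>_1:
  e1: -v2*b12 - v3*b13 = -(-3)*(-3) - (3)*(1) = -12
  e2: v1*b12 - v3*b23 = (4)*(-3) - (3)*(-4) = 0
  e3: v1*b13 + v2*b23 = (4)*(1) + (-3)*(-4) = 16
Trivector part <vB>_3:
  e123: v1*b23 - v2*b13 + v3*b12 = (4)*(-4) - (-3)*(1) + (3)*(-3) = -22
vB = -12*e1 + 0*e2 + 16*e3 - 22*e123


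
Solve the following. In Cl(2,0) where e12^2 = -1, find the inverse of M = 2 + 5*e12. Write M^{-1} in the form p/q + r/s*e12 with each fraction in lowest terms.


M = 2 + 5*e12, where e12^2 = -1.
Since M commutes with its reverse ~M = a - b*e12, M * ~M = a^2 - b^2*e12^2 = a^2 + b^2.
So M^{-1} = ~M / (a^2 + b^2) = (a - b*e12)/(a^2 + b^2).
a^2 + b^2 = 4 + 25 = 29
Scalar part = 2/29 = 2/29
Bivector coeff = -5/29 = -5/29
M^{-1} = 2/29 - 5/29*e12


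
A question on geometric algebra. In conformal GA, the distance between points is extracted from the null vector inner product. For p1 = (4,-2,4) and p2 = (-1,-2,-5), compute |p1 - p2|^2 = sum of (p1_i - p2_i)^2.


p1 - p2 = (5, 0, 9)
|p1 - p2|^2 = 5^2 + 0^2 + 9^2
= 25 + 0 + 81
= 106


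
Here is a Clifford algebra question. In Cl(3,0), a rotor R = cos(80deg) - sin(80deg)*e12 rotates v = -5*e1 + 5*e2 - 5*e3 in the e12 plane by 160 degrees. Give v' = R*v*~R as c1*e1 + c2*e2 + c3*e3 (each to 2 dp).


Rotor R = cos(80deg) - sin(80deg)*e12
Rotation angle theta = 2 * 80 = 160 degrees in the e12 plane (e1 -> e2).
The component perpendicular to the plane (e3) is invariant: v'_3 = v3 = -5.00
cos(160deg) = -0.9397, sin(160deg) = 0.3420
v'_1 = v1*cos(theta) - v2*sin(theta) = -5*(-0.9397) - 5*0.3420 = 2.99
v'_2 = v1*sin(theta) + v2*cos(theta) = -5*0.3420 + 5*(-0.9397) = -6.41
v' = 2.99*e1 - 6.41*e2 - 5.00*e3


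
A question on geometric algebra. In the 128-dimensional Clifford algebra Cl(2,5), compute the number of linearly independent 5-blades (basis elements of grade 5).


Number of grade-k basis blades in Cl(p,q) with n = p + q is C(n, k).
n = 2 + 5 = 7
C(7, 5) = 7! / (5! * 2!)
= 5040 / (120 * 2)
= 21


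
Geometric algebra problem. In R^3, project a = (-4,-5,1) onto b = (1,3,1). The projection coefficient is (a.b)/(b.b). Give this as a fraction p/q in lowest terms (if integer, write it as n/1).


Projection coefficient = (a . b) / (b . b)
a . b = (-4)*1 + (-5)*3 + 1*1
= -4 + (-15) + 1 = -18
b . b = 1^2 + 3^2 + 1^2
= 1 + 9 + 1 = 11
Coefficient = -18/11
In lowest terms: -18/11


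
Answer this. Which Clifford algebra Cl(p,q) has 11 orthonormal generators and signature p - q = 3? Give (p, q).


We need p + q = 11 and p - q = 3.
Adding: 2p = 11 + 3 = 14, so p = 7.
Then q = 11 - 7 = 4.
(p, q) = (7, 4)


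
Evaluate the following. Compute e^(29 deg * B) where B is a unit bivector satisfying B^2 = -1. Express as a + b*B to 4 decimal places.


For a unit bivector B with B^2 = -1, the exponential series gives
e^(theta*B) = cos(theta) + sin(theta)*B (the GA analogue of Euler's formula).
theta = 29 degrees = 0.506145 rad
cos(29 deg) = 0.8746
sin(29 deg) = 0.4848
exp(theta*B) = 0.8746 + 0.4848*B


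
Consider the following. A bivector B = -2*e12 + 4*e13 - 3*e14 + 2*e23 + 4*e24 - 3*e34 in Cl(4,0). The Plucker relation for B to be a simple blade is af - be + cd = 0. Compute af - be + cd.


Plucker relation: af - be + cd
a*f = (-2)*(-3) = 6
b*e = 4*4 = 16
c*d = (-3)*2 = -6
af - be + cd = 6 - 16 + (-6)
= -16


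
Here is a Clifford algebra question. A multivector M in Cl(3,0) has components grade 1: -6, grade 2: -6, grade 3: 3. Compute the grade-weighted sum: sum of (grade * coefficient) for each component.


Grade-weighted sum = sum of grade_k * coefficient_k
1*(-6) = -6
2*(-6) = -12
3*3 = 9
Total = -6 + (-12) + 9 = -9


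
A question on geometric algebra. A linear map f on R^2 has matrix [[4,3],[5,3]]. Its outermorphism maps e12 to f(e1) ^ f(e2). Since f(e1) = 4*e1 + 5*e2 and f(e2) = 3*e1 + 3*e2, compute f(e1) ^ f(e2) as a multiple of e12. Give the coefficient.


The outermorphism of a linear map f sends e1^e2 to f(e1)^f(e2).
f(e1) = 4*e1 + 5*e2
f(e2) = 3*e1 + 3*e2
f(e1) ^ f(e2) = (4*e1 + 5*e2) ^ (3*e1 + 3*e2)
= 4*3*e12 + 5*3*e21
= (12 - 15)*e12
= -3*e12
Coefficient = -3


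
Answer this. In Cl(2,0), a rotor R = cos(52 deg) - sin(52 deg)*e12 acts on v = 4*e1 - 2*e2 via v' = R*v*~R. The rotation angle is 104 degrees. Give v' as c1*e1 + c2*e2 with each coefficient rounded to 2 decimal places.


Rotor R = cos(52deg) - sin(52deg)*e12
Rotation angle theta = 2 * 52 = 104 degrees
v' = R*v*~R rotates v by theta.
cos(104deg) = -0.2419, sin(104deg) = 0.9703
v'_1 = 4*cos(104deg) - (-2)*sin(104deg)
= 4*(-0.2419) - (-2)*0.9703
= 0.97
v'_2 = 4*sin(104deg) + (-2)*cos(104deg)
= 4*0.9703 + (-2)*(-0.2419)
= 4.37
v' = 0.97*e1 + 4.37*e2


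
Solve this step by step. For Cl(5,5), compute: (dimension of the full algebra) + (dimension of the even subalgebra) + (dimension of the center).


n = 5 + 5 = 10
Total dim = 2^10 = 1024
Even subalgebra dim = 2^9 = 512
n is even, so center dim = 1
Sum = 1024 + 512 + 1 = 1537


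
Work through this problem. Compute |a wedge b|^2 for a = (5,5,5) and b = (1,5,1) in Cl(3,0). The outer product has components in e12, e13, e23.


a wedge b = (a1*b2 - a2*b1)*e12 + (a1*b3 - a3*b1)*e13 + (a2*b3 - a3*b2)*e23
e12 coeff: 5*5 - 5*1 = 25 - 5 = 20
e13 coeff: 5*1 - 5*1 = 5 - 5 = 0
e23 coeff: 5*1 - 5*5 = 5 - 25 = -20
|a wedge b|^2 = 20^2 + 0^2 + (-20)^2
= 400 + 0 + 400
= 800


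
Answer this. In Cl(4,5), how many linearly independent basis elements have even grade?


Even subalgebra dimension = 2^(n-1)
n = 4 + 5 = 9
2^(9 - 1) = 2^8 = 256
Verification: sum of C(9,k) for even k = 1 + 36 + 126 + 84 + 9 = 256
Result = 256


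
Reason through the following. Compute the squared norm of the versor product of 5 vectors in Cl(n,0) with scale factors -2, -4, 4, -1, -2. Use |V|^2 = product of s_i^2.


Each vector v_i has |v_i|^2 = s_i^2
Squared scales: (-2)^2 = 4, (-4)^2 = 16, 4^2 = 16, (-1)^2 = 1, (-2)^2 = 4
|V|^2 = 4 * 16 * 16 * 1 * 4
= 4096


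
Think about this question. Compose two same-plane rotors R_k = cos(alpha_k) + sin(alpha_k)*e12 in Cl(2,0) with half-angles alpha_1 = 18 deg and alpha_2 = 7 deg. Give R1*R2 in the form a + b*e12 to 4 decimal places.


Same-plane rotors commute and their half-angles add:
R1*R2 = cos(a1 + a2) + sin(a1 + a2)*e12.
a1 + a2 = 18 + 7 = 25 deg
cos(25 deg) = 0.9063
sin(25 deg) = 0.4226
R1*R2 = 0.9063 + 0.4226*e12


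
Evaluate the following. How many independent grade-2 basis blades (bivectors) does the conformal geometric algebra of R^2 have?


The conformal model of R^2 uses Cl(3,1) with m = 2 + 2 = 4 generators.
Number of grade-2 blades = C(m, 2) = C(4, 2)
= 4*3/2 = 6


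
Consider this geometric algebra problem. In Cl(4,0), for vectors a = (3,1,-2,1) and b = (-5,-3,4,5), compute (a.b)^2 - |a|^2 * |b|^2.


a . b = 3*(-5) + 1*(-3) + (-2)*4 + 1*5
= -15 + (-3) + (-8) + 5 = -21
|a|^2 = 3^2 + 1^2 + (-2)^2 + 1^2 = 15
|b|^2 = (-5)^2 + (-3)^2 + 4^2 + 5^2 = 75
(a.b)^2 = (-21)^2 = 441
|a|^2 * |b|^2 = 15 * 75 = 1125
Result = 441 - 1125 = -684


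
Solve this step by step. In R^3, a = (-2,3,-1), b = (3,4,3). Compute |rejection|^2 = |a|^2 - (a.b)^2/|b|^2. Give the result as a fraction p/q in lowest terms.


|a|^2 = (-2)^2 + 3^2 + (-1)^2 = 14
|b|^2 = 3^2 + 4^2 + 3^2 = 34
a . b = (-2)*3 + 3*4 + (-1)*3 = 3
(a.b)^2 = 3^2 = 9
|rej|^2 = 14 - 9/34
= (476 - 9)/34
= 467/34
In lowest terms: 467/34


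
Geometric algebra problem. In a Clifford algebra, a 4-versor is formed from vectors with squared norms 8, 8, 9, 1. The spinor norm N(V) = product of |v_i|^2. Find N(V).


Spinor norm N(V) = |v1|^2 * |v2|^2 * ... * |v4|^2
= 8 * 8 * 9 * 1
Running product: 8, 64, 576, 576
N(V) = 576


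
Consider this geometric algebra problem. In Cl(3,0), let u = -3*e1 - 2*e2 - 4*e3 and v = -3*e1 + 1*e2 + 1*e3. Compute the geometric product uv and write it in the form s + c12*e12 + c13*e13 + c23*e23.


In Cl(3,0): e_i^2 = 1, e_ie_j = -e_je_i for i != j.
Scalar part = u . v = (-3)*(-3) + (-2)*1 + (-4)*1
= 9 + (-2) + (-4) = 3
e12 coeff = (-3)*1 - (-2)*(-3) = -3 - 6 = -9
e13 coeff = (-3)*1 - (-4)*(-3) = -3 - 12 = -15
e23 coeff = (-2)*1 - (-4)*1 = -2 - (-4) = 2
uv = 3 - 9*e12 - 15*e13 + 2*e23


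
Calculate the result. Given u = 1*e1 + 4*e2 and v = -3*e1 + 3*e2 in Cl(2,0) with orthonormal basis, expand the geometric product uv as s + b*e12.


Expand: (1*e1 + 4*e2)(-3*e1 + 3*e2)
= 1*(-3)*e1e1 + 1*3*e1e2 + 4*(-3)*e2e1 + 4*3*e2e2
Using e1^2 = e2^2 = 1, e2e1 = -e1e2:
Scalar part s = 1*(-3) + 4*3 = -3 + 12 = 9
Bivector part b = 1*3 - 4*(-3) = 3 - (-12) = 15
uv = 9 + 15*e12


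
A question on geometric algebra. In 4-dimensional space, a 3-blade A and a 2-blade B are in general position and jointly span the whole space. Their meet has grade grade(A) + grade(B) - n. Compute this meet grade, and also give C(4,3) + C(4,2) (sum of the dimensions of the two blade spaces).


Meet grade = grade(A) + grade(B) - n
= 3 + 2 - 4 = 1
C(4,3) = 4
C(4,2) = 6
dim_A + dim_B = 4 + 6 = 10


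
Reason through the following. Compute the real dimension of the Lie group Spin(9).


Spin(n) double-covers SO(n); both have Lie algebra so(n) of dimension n(n-1)/2.
n = 9
n(n-1) = 9 * 8 = 72
dim Spin(9) = 72/2 = 36


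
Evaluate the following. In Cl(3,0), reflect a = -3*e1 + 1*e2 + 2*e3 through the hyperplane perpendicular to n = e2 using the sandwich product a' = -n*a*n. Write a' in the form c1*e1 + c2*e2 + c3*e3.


Reflection formula: a' = -n*a*n, with n = e2 (unit vector, n^2 = 1).
For reflection through hyperplane perp to e2:
The component along e2 flips sign, others stay.
a = (-3, 1, 2)
a' = (-3, -1, 2)
a' = -3*e1 - 1*e2 + 2*e3


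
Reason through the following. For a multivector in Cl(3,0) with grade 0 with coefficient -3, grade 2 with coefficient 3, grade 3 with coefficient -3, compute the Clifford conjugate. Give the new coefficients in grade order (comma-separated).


Clifford conjugate sign for grade k: (-1)^(k(k+1)/2)
Grade 0: (-1)^(0*1/2) = (-1)^0 = 1, coeff -3 -> -3
Grade 2: (-1)^(2*3/2) = (-1)^3 = -1, coeff 3 -> -3
Grade 3: (-1)^(3*4/2) = (-1)^6 = 1, coeff -3 -> -3
Conjugated coefficients: -3, -3, -3


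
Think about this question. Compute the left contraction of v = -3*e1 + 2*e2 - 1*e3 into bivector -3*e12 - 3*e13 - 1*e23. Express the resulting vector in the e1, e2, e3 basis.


Left contraction v _| B = <vB>_1 (grade-1 part of the geometric product vB).
Using e1_|e12 = e2, e2_|e12 = -e1, e1_|e13 = e3, e3_|e13 = -e1, e2_|e23 = e3, e3_|e23 = -e2:
e1 coeff: -v2*b12 - v3*b13 = -(2)*(-3) - (-1)*(-3) = 3
e2 coeff: v1*b12 - v3*b23 = (-3)*(-3) - (-1)*(-1) = 8
e3 coeff: v1*b13 + v2*b23 = (-3)*(-3) + (2)*(-1) = 7
v _| B = 3*e1 + 8*e2 + 7*e3


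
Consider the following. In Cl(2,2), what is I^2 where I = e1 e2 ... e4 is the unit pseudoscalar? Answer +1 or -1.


The pseudoscalar I = e1...e_n (product of all n generators) of Cl(p,q) satisfies I^2 = (-1)^(q + n(n-1)/2).
p = 2, q = 2, n = p + q = 4
n(n-1)/2 = 4 * 3 / 2 = 6
Exponent = q + n(n-1)/2 = 2 + 6 = 8
I^2 = (-1)^8 = +1


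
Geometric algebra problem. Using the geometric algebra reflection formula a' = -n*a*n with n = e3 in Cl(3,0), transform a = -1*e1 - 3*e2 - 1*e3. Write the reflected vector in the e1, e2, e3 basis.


Reflection formula: a' = -n*a*n, with n = e3 (unit vector, n^2 = 1).
For reflection through hyperplane perp to e3:
The component along e3 flips sign, others stay.
a = (-1, -3, -1)
a' = (-1, -3, 1)
a' = -1*e1 - 3*e2 + 1*e3


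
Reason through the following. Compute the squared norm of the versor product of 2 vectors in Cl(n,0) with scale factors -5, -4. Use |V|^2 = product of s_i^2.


Each vector v_i has |v_i|^2 = s_i^2
Squared scales: (-5)^2 = 25, (-4)^2 = 16
|V|^2 = 25 * 16
= 400


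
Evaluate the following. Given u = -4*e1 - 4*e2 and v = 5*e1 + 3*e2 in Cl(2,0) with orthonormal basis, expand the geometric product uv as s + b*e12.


Expand: (-4*e1 - 4*e2)(5*e1 + 3*e2)
= (-4)*5*e1e1 + (-4)*3*e1e2 + (-4)*5*e2e1 + (-4)*3*e2e2
Using e1^2 = e2^2 = 1, e2e1 = -e1e2:
Scalar part s = (-4)*5 + (-4)*3 = -20 + (-12) = -32
Bivector part b = (-4)*3 - (-4)*5 = -12 - (-20) = 8
uv = -32 + 8*e12


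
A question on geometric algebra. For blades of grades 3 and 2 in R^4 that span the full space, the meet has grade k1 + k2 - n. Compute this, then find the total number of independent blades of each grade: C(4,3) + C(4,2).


Meet grade = grade(A) + grade(B) - n
= 3 + 2 - 4 = 1
C(4,3) = 4
C(4,2) = 6
dim_A + dim_B = 4 + 6 = 10


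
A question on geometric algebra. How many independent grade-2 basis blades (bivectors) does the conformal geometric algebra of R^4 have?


The conformal model of R^4 uses Cl(5,1) with m = 4 + 2 = 6 generators.
Number of grade-2 blades = C(m, 2) = C(6, 2)
= 6*5/2 = 15


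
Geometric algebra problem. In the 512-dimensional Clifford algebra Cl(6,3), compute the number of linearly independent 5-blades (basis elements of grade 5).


Number of grade-k basis blades in Cl(p,q) with n = p + q is C(n, k).
n = 6 + 3 = 9
C(9, 5) = 9! / (5! * 4!)
= 362880 / (120 * 24)
= 126


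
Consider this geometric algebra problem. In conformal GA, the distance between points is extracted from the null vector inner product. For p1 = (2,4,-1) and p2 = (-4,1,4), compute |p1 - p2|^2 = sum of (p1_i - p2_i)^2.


p1 - p2 = (6, 3, -5)
|p1 - p2|^2 = 6^2 + 3^2 + (-5)^2
= 36 + 9 + 25
= 70


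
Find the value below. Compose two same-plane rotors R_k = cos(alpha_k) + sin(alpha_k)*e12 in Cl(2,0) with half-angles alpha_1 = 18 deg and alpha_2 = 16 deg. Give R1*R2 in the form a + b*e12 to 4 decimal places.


Same-plane rotors commute and their half-angles add:
R1*R2 = cos(a1 + a2) + sin(a1 + a2)*e12.
a1 + a2 = 18 + 16 = 34 deg
cos(34 deg) = 0.8290
sin(34 deg) = 0.5592
R1*R2 = 0.8290 + 0.5592*e12


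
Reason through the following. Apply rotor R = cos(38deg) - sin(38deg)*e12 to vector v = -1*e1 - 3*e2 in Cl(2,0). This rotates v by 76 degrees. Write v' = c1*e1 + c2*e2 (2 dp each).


Rotor R = cos(38deg) - sin(38deg)*e12
Rotation angle theta = 2 * 38 = 76 degrees
v' = R*v*~R rotates v by theta.
cos(76deg) = 0.2419, sin(76deg) = 0.9703
v'_1 = -1*cos(76deg) - (-3)*sin(76deg)
= -1*0.2419 - (-3)*0.9703
= 2.67
v'_2 = -1*sin(76deg) + (-3)*cos(76deg)
= -1*0.9703 + (-3)*0.2419
= -1.70
v' = 2.67*e1 - 1.70*e2


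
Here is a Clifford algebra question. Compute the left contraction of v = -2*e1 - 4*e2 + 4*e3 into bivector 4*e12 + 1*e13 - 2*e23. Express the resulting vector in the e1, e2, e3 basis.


Left contraction v _| B = <vB>_1 (grade-1 part of the geometric product vB).
Using e1_|e12 = e2, e2_|e12 = -e1, e1_|e13 = e3, e3_|e13 = -e1, e2_|e23 = e3, e3_|e23 = -e2:
e1 coeff: -v2*b12 - v3*b13 = -(-4)*(4) - (4)*(1) = 12
e2 coeff: v1*b12 - v3*b23 = (-2)*(4) - (4)*(-2) = 0
e3 coeff: v1*b13 + v2*b23 = (-2)*(1) + (-4)*(-2) = 6
v _| B = 12*e1 + 0*e2 + 6*e3


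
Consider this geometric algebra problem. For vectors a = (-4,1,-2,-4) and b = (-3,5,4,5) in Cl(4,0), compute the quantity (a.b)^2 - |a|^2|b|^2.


a . b = (-4)*(-3) + 1*5 + (-2)*4 + (-4)*5
= 12 + 5 + (-8) + (-20) = -11
|a|^2 = (-4)^2 + 1^2 + (-2)^2 + (-4)^2 = 37
|b|^2 = (-3)^2 + 5^2 + 4^2 + 5^2 = 75
(a.b)^2 = (-11)^2 = 121
|a|^2 * |b|^2 = 37 * 75 = 2775
Result = 121 - 2775 = -2654


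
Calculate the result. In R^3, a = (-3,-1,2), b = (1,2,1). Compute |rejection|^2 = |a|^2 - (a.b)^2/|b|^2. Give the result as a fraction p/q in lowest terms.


|a|^2 = (-3)^2 + (-1)^2 + 2^2 = 14
|b|^2 = 1^2 + 2^2 + 1^2 = 6
a . b = (-3)*1 + (-1)*2 + 2*1 = -3
(a.b)^2 = (-3)^2 = 9
|rej|^2 = 14 - 9/6
= (84 - 9)/6
= 75/6
In lowest terms: 25/2


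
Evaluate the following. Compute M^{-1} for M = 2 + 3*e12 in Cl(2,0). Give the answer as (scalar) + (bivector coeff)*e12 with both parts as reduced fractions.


M = 2 + 3*e12, where e12^2 = -1.
Since M commutes with its reverse ~M = a - b*e12, M * ~M = a^2 - b^2*e12^2 = a^2 + b^2.
So M^{-1} = ~M / (a^2 + b^2) = (a - b*e12)/(a^2 + b^2).
a^2 + b^2 = 4 + 9 = 13
Scalar part = 2/13 = 2/13
Bivector coeff = -3/13 = -3/13
M^{-1} = 2/13 - 3/13*e12


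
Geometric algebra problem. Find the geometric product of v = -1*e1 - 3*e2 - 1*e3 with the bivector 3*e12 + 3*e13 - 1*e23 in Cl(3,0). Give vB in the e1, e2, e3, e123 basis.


vB has grade-1 (vector) and grade-3 (trivector) parts: vB = (v _| B) + (v ^ B).
Vector part <vB>_1:
  e1: -v2*b12 - v3*b13 = -(-3)*(3) - (-1)*(3) = 12
  e2: v1*b12 - v3*b23 = (-1)*(3) - (-1)*(-1) = -4
  e3: v1*b13 + v2*b23 = (-1)*(3) + (-3)*(-1) = 0
Trivector part <vB>_3:
  e123: v1*b23 - v2*b13 + v3*b12 = (-1)*(-1) - (-3)*(3) + (-1)*(3) = 7
vB = 12*e1 - 4*e2 + 0*e3 + 7*e123


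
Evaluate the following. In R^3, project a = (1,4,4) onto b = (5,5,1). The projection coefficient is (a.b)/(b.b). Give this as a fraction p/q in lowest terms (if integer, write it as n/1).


Projection coefficient = (a . b) / (b . b)
a . b = 1*5 + 4*5 + 4*1
= 5 + 20 + 4 = 29
b . b = 5^2 + 5^2 + 1^2
= 25 + 25 + 1 = 51
Coefficient = 29/51
In lowest terms: 29/51


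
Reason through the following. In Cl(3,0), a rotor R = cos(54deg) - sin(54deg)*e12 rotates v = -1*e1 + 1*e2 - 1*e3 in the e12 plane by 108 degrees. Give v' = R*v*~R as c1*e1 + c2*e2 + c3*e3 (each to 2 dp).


Rotor R = cos(54deg) - sin(54deg)*e12
Rotation angle theta = 2 * 54 = 108 degrees in the e12 plane (e1 -> e2).
The component perpendicular to the plane (e3) is invariant: v'_3 = v3 = -1.00
cos(108deg) = -0.3090, sin(108deg) = 0.9511
v'_1 = v1*cos(theta) - v2*sin(theta) = -1*(-0.3090) - 1*0.9511 = -0.64
v'_2 = v1*sin(theta) + v2*cos(theta) = -1*0.9511 + 1*(-0.3090) = -1.26
v' = -0.64*e1 - 1.26*e2 - 1.00*e3


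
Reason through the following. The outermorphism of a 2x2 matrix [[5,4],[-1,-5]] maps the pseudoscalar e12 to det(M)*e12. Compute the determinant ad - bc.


The outermorphism of a linear map f sends e1^e2 to f(e1)^f(e2).
f(e1) = 5*e1 - 1*e2
f(e2) = 4*e1 - 5*e2
f(e1) ^ f(e2) = (5*e1 - 1*e2) ^ (4*e1 - 5*e2)
= 5*(-5)*e12 + (-1)*4*e21
= (-25 - (-4))*e12
= -21*e12
Coefficient = -21


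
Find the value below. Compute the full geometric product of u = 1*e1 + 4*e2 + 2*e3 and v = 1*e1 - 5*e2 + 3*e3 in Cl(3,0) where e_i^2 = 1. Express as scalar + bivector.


In Cl(3,0): e_i^2 = 1, e_ie_j = -e_je_i for i != j.
Scalar part = u . v = 1*1 + 4*(-5) + 2*3
= 1 + (-20) + 6 = -13
e12 coeff = 1*(-5) - 4*1 = -5 - 4 = -9
e13 coeff = 1*3 - 2*1 = 3 - 2 = 1
e23 coeff = 4*3 - 2*(-5) = 12 - (-10) = 22
uv = -13 - 9*e12 + 1*e13 + 22*e23
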